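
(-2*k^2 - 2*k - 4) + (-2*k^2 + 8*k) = -4*k^2 + 6*k - 4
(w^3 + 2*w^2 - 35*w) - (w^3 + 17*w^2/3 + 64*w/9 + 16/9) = -11*w^2/3 - 379*w/9 - 16/9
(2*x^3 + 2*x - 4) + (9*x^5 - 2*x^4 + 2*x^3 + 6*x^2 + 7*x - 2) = 9*x^5 - 2*x^4 + 4*x^3 + 6*x^2 + 9*x - 6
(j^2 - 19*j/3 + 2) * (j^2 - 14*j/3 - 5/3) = j^4 - 11*j^3 + 269*j^2/9 + 11*j/9 - 10/3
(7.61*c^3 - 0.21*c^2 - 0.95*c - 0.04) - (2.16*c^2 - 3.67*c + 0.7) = 7.61*c^3 - 2.37*c^2 + 2.72*c - 0.74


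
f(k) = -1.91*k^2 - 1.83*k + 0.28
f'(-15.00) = 55.47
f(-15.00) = -402.02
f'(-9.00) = 32.55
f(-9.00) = -137.96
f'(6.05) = -24.94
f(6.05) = -80.70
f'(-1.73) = 4.78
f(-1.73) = -2.27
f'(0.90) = -5.27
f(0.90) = -2.91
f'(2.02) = -9.55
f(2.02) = -11.21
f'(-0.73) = 0.96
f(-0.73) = 0.60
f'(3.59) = -15.54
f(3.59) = -30.91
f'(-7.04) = 25.06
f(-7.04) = -81.50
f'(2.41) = -11.04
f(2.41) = -15.22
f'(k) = -3.82*k - 1.83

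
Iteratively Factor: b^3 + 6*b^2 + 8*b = (b + 4)*(b^2 + 2*b) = b*(b + 4)*(b + 2)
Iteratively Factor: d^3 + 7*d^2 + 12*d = (d)*(d^2 + 7*d + 12) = d*(d + 4)*(d + 3)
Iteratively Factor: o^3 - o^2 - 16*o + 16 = (o + 4)*(o^2 - 5*o + 4) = (o - 4)*(o + 4)*(o - 1)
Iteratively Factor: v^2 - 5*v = (v)*(v - 5)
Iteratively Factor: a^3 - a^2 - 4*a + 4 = (a + 2)*(a^2 - 3*a + 2) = (a - 2)*(a + 2)*(a - 1)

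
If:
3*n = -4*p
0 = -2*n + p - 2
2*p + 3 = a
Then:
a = 45/11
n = -8/11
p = 6/11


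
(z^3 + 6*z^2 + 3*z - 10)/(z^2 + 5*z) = z + 1 - 2/z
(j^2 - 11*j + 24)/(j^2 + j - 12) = (j - 8)/(j + 4)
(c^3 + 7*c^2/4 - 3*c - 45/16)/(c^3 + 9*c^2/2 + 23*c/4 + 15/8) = (8*c^2 - 6*c - 9)/(2*(4*c^2 + 8*c + 3))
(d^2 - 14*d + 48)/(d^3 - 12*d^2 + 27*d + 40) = (d - 6)/(d^2 - 4*d - 5)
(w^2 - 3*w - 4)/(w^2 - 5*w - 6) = (w - 4)/(w - 6)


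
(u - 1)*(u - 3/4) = u^2 - 7*u/4 + 3/4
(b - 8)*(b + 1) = b^2 - 7*b - 8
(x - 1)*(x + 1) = x^2 - 1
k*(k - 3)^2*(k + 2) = k^4 - 4*k^3 - 3*k^2 + 18*k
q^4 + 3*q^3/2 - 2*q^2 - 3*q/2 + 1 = (q - 1)*(q - 1/2)*(q + 1)*(q + 2)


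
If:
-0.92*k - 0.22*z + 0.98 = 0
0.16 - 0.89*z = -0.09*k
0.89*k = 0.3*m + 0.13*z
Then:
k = 1.00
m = 2.84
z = 0.28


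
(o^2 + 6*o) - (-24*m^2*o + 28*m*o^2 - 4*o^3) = 24*m^2*o - 28*m*o^2 + 4*o^3 + o^2 + 6*o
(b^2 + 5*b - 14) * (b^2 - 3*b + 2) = b^4 + 2*b^3 - 27*b^2 + 52*b - 28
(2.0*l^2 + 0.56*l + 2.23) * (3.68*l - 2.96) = 7.36*l^3 - 3.8592*l^2 + 6.5488*l - 6.6008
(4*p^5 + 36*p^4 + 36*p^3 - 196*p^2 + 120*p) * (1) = 4*p^5 + 36*p^4 + 36*p^3 - 196*p^2 + 120*p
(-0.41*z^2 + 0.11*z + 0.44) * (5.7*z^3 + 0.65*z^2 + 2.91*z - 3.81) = -2.337*z^5 + 0.3605*z^4 + 1.3864*z^3 + 2.1682*z^2 + 0.8613*z - 1.6764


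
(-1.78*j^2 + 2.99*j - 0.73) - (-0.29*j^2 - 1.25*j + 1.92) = -1.49*j^2 + 4.24*j - 2.65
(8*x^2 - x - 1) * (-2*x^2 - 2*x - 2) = -16*x^4 - 14*x^3 - 12*x^2 + 4*x + 2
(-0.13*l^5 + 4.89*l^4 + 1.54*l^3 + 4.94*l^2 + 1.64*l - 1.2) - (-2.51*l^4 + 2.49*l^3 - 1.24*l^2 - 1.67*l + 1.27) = -0.13*l^5 + 7.4*l^4 - 0.95*l^3 + 6.18*l^2 + 3.31*l - 2.47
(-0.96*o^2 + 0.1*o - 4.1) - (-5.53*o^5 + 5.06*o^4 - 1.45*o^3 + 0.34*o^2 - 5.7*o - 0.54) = 5.53*o^5 - 5.06*o^4 + 1.45*o^3 - 1.3*o^2 + 5.8*o - 3.56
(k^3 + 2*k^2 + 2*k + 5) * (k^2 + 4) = k^5 + 2*k^4 + 6*k^3 + 13*k^2 + 8*k + 20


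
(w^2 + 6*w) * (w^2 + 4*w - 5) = w^4 + 10*w^3 + 19*w^2 - 30*w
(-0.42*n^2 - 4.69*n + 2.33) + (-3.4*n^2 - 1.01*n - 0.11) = -3.82*n^2 - 5.7*n + 2.22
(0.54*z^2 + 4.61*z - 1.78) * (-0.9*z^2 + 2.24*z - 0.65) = -0.486*z^4 - 2.9394*z^3 + 11.5774*z^2 - 6.9837*z + 1.157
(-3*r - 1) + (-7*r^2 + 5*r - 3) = -7*r^2 + 2*r - 4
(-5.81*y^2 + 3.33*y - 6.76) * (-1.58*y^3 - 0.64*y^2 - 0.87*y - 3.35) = 9.1798*y^5 - 1.543*y^4 + 13.6043*y^3 + 20.8928*y^2 - 5.2743*y + 22.646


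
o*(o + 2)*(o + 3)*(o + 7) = o^4 + 12*o^3 + 41*o^2 + 42*o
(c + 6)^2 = c^2 + 12*c + 36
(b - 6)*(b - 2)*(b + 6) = b^3 - 2*b^2 - 36*b + 72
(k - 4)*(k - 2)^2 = k^3 - 8*k^2 + 20*k - 16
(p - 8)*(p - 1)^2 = p^3 - 10*p^2 + 17*p - 8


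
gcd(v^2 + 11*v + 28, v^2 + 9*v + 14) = v + 7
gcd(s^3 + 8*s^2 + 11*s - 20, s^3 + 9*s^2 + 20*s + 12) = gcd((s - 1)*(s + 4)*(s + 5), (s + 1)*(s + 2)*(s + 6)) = 1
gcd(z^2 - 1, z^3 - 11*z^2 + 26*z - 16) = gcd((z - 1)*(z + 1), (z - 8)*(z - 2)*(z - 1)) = z - 1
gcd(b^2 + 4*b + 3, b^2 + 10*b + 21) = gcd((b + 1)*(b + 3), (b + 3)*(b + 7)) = b + 3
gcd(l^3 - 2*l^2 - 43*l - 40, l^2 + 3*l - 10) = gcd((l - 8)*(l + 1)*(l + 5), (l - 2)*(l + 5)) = l + 5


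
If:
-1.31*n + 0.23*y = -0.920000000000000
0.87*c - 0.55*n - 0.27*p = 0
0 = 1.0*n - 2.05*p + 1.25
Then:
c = 0.13757364475461*y + 0.73952922998564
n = 0.175572519083969*y + 0.702290076335878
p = 0.0856451312604729*y + 0.952336622602867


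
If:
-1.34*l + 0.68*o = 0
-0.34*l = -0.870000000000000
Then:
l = 2.56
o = 5.04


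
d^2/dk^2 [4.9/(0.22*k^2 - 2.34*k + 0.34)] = (-0.47432*k^2 + 5.04504*k + 4.9*(0.44*k - 2.34)*(0.88*k - 4.68) - 0.73304)/(0.22*k^2 - 2.34*k + 0.34)^3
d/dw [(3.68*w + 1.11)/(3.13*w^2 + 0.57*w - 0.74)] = (11.5184*w^2 + 2.0976*w - (3.68*w + 1.11)*(6.26*w + 0.57) - 2.7232)/(3.13*w^2 + 0.57*w - 0.74)^2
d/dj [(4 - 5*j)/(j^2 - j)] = (5*j^2 - 8*j + 4)/(j^2*(j^2 - 2*j + 1))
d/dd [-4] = 0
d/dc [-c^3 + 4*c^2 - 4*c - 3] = -3*c^2 + 8*c - 4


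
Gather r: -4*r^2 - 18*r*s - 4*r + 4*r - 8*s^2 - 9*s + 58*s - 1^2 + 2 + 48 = -4*r^2 - 18*r*s - 8*s^2 + 49*s + 49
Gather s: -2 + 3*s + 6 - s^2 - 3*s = 4 - s^2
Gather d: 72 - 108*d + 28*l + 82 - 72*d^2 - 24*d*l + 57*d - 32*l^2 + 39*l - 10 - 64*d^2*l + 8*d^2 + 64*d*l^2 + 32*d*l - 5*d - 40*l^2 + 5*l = d^2*(-64*l - 64) + d*(64*l^2 + 8*l - 56) - 72*l^2 + 72*l + 144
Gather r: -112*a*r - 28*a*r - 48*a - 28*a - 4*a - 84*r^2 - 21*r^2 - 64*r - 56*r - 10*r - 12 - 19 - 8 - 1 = -80*a - 105*r^2 + r*(-140*a - 130) - 40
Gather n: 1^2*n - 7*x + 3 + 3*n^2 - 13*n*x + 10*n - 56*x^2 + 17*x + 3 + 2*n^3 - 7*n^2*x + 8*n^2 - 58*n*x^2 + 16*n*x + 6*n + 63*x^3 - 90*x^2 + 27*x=2*n^3 + n^2*(11 - 7*x) + n*(-58*x^2 + 3*x + 17) + 63*x^3 - 146*x^2 + 37*x + 6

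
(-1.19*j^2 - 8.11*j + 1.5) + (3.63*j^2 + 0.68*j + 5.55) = 2.44*j^2 - 7.43*j + 7.05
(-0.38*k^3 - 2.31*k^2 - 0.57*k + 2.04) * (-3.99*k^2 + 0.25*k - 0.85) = 1.5162*k^5 + 9.1219*k^4 + 2.0198*k^3 - 6.3186*k^2 + 0.9945*k - 1.734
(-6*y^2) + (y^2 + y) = -5*y^2 + y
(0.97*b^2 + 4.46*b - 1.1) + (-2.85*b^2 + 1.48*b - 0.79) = -1.88*b^2 + 5.94*b - 1.89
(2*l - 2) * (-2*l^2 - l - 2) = -4*l^3 + 2*l^2 - 2*l + 4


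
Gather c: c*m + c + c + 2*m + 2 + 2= c*(m + 2) + 2*m + 4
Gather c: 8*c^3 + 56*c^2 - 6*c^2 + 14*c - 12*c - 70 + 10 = 8*c^3 + 50*c^2 + 2*c - 60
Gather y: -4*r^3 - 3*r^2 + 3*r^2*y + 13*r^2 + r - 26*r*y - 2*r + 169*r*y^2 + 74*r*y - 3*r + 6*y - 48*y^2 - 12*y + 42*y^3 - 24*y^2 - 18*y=-4*r^3 + 10*r^2 - 4*r + 42*y^3 + y^2*(169*r - 72) + y*(3*r^2 + 48*r - 24)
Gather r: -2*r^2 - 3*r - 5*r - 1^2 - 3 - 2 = -2*r^2 - 8*r - 6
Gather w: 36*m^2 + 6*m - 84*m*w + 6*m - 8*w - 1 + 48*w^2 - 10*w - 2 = 36*m^2 + 12*m + 48*w^2 + w*(-84*m - 18) - 3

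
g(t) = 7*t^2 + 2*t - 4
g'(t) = 14*t + 2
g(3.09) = 69.02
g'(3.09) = 45.26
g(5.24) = 198.68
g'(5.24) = 75.36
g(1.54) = 15.68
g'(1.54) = 23.56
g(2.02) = 28.60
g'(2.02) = 30.28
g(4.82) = 168.27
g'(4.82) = 69.48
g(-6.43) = 272.55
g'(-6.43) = -88.02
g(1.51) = 14.98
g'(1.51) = 23.14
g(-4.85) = 150.96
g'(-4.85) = -65.90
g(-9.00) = 545.00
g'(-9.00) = -124.00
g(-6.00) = 236.00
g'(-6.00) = -82.00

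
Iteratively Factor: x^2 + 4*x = (x)*(x + 4)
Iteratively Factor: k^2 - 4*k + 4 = (k - 2)*(k - 2)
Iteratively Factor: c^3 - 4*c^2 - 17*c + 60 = (c - 3)*(c^2 - c - 20) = (c - 3)*(c + 4)*(c - 5)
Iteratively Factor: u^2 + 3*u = (u + 3)*(u)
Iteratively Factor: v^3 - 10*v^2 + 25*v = (v)*(v^2 - 10*v + 25) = v*(v - 5)*(v - 5)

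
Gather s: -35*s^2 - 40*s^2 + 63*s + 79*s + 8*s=-75*s^2 + 150*s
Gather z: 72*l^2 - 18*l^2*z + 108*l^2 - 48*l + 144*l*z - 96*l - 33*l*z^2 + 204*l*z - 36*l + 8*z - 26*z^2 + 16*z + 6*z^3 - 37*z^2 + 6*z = 180*l^2 - 180*l + 6*z^3 + z^2*(-33*l - 63) + z*(-18*l^2 + 348*l + 30)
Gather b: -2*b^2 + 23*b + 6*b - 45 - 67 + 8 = -2*b^2 + 29*b - 104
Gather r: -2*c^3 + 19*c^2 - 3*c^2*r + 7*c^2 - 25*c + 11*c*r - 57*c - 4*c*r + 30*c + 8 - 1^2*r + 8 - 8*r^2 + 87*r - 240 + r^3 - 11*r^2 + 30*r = -2*c^3 + 26*c^2 - 52*c + r^3 - 19*r^2 + r*(-3*c^2 + 7*c + 116) - 224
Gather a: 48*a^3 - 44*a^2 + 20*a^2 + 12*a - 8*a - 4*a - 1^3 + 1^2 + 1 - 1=48*a^3 - 24*a^2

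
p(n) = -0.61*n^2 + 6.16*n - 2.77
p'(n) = 6.16 - 1.22*n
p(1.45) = 4.88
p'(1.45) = 4.39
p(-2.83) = -25.09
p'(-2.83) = 9.61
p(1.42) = 4.75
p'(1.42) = 4.43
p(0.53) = 0.32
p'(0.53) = 5.51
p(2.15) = 7.65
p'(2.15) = 3.54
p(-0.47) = -5.80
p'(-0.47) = 6.73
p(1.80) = 6.34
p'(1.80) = 3.96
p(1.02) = 2.88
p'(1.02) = 4.92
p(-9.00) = -107.62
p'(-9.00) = 17.14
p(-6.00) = -61.69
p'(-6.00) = 13.48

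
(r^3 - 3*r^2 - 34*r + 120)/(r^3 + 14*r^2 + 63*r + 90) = (r^2 - 9*r + 20)/(r^2 + 8*r + 15)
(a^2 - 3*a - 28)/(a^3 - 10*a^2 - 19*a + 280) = (a + 4)/(a^2 - 3*a - 40)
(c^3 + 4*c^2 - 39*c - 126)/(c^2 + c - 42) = c + 3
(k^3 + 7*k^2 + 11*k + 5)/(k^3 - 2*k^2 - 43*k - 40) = (k + 1)/(k - 8)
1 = 1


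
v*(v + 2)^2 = v^3 + 4*v^2 + 4*v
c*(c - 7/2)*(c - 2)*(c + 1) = c^4 - 9*c^3/2 + 3*c^2/2 + 7*c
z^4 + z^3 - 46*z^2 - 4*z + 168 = (z - 6)*(z - 2)*(z + 2)*(z + 7)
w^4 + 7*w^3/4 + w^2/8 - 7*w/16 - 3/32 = (w - 1/2)*(w + 1/4)*(w + 1/2)*(w + 3/2)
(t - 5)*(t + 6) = t^2 + t - 30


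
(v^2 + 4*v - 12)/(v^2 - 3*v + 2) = (v + 6)/(v - 1)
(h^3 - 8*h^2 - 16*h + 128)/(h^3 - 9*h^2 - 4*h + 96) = (h + 4)/(h + 3)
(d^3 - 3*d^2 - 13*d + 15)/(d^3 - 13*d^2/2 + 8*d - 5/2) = 2*(d + 3)/(2*d - 1)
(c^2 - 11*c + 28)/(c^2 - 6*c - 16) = (-c^2 + 11*c - 28)/(-c^2 + 6*c + 16)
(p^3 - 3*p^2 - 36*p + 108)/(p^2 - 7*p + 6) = (p^2 + 3*p - 18)/(p - 1)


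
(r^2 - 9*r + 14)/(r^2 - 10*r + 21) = (r - 2)/(r - 3)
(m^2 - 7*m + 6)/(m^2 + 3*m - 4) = (m - 6)/(m + 4)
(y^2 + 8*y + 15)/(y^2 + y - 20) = (y + 3)/(y - 4)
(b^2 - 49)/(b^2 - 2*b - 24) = (49 - b^2)/(-b^2 + 2*b + 24)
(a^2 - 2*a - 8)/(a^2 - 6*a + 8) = (a + 2)/(a - 2)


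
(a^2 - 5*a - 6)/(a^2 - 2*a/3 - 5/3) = 3*(a - 6)/(3*a - 5)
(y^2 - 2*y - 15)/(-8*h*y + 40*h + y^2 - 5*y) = (y + 3)/(-8*h + y)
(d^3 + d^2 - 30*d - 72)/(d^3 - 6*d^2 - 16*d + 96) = (d + 3)/(d - 4)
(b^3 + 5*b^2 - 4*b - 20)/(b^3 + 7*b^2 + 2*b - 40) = (b + 2)/(b + 4)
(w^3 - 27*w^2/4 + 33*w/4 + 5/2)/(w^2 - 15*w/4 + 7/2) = (4*w^2 - 19*w - 5)/(4*w - 7)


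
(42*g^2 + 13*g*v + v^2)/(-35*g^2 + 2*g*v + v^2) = (6*g + v)/(-5*g + v)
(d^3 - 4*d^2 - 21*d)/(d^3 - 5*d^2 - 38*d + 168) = d*(d + 3)/(d^2 + 2*d - 24)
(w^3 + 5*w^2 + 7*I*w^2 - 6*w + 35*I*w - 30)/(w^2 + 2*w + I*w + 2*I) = (w^2 + w*(5 + 6*I) + 30*I)/(w + 2)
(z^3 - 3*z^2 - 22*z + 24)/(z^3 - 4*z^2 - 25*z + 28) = (z - 6)/(z - 7)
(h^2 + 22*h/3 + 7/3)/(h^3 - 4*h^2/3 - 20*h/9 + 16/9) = 3*(3*h^2 + 22*h + 7)/(9*h^3 - 12*h^2 - 20*h + 16)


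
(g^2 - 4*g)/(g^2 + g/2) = 2*(g - 4)/(2*g + 1)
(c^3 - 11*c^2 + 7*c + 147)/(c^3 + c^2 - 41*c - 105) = (c - 7)/(c + 5)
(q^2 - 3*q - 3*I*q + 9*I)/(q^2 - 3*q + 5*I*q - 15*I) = (q - 3*I)/(q + 5*I)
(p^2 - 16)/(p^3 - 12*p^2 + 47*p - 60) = (p + 4)/(p^2 - 8*p + 15)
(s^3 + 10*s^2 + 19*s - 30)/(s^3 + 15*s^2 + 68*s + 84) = (s^2 + 4*s - 5)/(s^2 + 9*s + 14)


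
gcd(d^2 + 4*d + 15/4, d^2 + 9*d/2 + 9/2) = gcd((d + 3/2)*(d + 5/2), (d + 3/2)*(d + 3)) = d + 3/2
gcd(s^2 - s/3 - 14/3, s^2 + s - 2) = s + 2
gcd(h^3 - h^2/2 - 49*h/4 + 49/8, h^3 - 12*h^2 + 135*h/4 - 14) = h^2 - 4*h + 7/4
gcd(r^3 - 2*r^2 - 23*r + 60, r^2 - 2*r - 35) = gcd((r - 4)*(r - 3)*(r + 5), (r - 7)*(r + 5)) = r + 5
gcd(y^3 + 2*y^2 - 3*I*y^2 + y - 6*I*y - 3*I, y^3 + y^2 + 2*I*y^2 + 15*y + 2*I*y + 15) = y^2 + y*(1 - 3*I) - 3*I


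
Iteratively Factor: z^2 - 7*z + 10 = (z - 2)*(z - 5)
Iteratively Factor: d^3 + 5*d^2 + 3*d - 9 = (d - 1)*(d^2 + 6*d + 9) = (d - 1)*(d + 3)*(d + 3)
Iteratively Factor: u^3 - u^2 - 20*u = (u - 5)*(u^2 + 4*u) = (u - 5)*(u + 4)*(u)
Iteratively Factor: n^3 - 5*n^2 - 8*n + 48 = (n + 3)*(n^2 - 8*n + 16) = (n - 4)*(n + 3)*(n - 4)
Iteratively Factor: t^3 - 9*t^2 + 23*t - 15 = (t - 1)*(t^2 - 8*t + 15) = (t - 3)*(t - 1)*(t - 5)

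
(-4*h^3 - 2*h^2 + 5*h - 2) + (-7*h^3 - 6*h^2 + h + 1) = -11*h^3 - 8*h^2 + 6*h - 1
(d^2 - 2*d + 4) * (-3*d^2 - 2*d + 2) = -3*d^4 + 4*d^3 - 6*d^2 - 12*d + 8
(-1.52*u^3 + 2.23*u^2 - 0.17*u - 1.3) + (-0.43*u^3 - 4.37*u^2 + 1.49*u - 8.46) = -1.95*u^3 - 2.14*u^2 + 1.32*u - 9.76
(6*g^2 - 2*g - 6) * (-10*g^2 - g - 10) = -60*g^4 + 14*g^3 + 2*g^2 + 26*g + 60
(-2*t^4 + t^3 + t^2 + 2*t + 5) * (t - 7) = -2*t^5 + 15*t^4 - 6*t^3 - 5*t^2 - 9*t - 35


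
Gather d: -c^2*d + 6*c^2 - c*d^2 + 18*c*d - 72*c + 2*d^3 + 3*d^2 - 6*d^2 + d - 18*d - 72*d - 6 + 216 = 6*c^2 - 72*c + 2*d^3 + d^2*(-c - 3) + d*(-c^2 + 18*c - 89) + 210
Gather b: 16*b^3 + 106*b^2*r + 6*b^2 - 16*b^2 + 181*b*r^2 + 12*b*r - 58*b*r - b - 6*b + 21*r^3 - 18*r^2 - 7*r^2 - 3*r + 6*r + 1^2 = 16*b^3 + b^2*(106*r - 10) + b*(181*r^2 - 46*r - 7) + 21*r^3 - 25*r^2 + 3*r + 1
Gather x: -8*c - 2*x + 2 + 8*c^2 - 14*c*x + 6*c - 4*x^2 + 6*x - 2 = 8*c^2 - 2*c - 4*x^2 + x*(4 - 14*c)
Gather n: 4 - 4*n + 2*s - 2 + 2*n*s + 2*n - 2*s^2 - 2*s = n*(2*s - 2) - 2*s^2 + 2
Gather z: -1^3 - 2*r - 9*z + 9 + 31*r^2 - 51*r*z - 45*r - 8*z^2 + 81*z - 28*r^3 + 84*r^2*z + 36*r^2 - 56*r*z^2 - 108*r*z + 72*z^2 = -28*r^3 + 67*r^2 - 47*r + z^2*(64 - 56*r) + z*(84*r^2 - 159*r + 72) + 8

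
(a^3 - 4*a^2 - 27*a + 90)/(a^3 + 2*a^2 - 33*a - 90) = (a - 3)/(a + 3)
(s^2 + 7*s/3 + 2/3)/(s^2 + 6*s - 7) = (3*s^2 + 7*s + 2)/(3*(s^2 + 6*s - 7))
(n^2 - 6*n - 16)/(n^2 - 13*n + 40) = (n + 2)/(n - 5)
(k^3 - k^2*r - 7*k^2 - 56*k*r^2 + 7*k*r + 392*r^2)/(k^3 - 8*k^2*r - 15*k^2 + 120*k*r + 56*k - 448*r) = (k + 7*r)/(k - 8)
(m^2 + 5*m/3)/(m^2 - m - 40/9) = 3*m/(3*m - 8)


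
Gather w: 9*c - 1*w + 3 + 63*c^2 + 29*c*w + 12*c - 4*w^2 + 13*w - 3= 63*c^2 + 21*c - 4*w^2 + w*(29*c + 12)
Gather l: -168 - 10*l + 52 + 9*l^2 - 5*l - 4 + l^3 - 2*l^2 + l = l^3 + 7*l^2 - 14*l - 120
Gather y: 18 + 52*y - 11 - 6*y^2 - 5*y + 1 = -6*y^2 + 47*y + 8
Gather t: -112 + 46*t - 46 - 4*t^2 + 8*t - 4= -4*t^2 + 54*t - 162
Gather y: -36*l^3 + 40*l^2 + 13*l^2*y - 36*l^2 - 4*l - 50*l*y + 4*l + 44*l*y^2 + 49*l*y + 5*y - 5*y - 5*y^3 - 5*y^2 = -36*l^3 + 4*l^2 - 5*y^3 + y^2*(44*l - 5) + y*(13*l^2 - l)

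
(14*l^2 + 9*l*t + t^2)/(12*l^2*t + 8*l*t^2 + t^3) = (7*l + t)/(t*(6*l + t))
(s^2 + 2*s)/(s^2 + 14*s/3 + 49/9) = 9*s*(s + 2)/(9*s^2 + 42*s + 49)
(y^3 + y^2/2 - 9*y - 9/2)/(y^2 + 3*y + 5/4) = 2*(y^2 - 9)/(2*y + 5)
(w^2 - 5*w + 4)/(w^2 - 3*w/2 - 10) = 2*(w - 1)/(2*w + 5)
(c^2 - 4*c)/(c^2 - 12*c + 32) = c/(c - 8)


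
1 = 1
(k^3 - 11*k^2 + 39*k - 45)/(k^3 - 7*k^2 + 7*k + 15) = (k - 3)/(k + 1)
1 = 1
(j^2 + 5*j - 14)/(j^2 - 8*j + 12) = (j + 7)/(j - 6)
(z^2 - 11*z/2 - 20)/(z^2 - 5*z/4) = 2*(2*z^2 - 11*z - 40)/(z*(4*z - 5))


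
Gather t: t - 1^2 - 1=t - 2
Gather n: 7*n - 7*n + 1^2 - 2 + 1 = 0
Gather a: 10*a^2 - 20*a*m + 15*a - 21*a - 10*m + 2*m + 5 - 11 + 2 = 10*a^2 + a*(-20*m - 6) - 8*m - 4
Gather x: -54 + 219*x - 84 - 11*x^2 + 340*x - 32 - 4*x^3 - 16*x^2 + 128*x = -4*x^3 - 27*x^2 + 687*x - 170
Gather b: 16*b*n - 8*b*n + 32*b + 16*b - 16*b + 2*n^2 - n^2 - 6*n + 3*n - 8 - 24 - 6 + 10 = b*(8*n + 32) + n^2 - 3*n - 28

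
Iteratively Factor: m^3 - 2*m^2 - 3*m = (m)*(m^2 - 2*m - 3) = m*(m + 1)*(m - 3)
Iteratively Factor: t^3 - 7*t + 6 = (t - 2)*(t^2 + 2*t - 3) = (t - 2)*(t + 3)*(t - 1)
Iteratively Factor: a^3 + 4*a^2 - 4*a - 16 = (a + 2)*(a^2 + 2*a - 8) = (a + 2)*(a + 4)*(a - 2)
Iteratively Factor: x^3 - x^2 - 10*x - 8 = (x + 1)*(x^2 - 2*x - 8) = (x + 1)*(x + 2)*(x - 4)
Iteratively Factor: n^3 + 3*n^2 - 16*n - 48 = (n + 3)*(n^2 - 16) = (n + 3)*(n + 4)*(n - 4)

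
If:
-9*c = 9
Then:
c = -1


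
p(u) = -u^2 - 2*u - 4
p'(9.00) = -20.00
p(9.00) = -103.00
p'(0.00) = -2.00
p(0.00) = -4.00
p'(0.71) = -3.42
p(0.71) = -5.92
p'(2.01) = -6.02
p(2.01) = -12.06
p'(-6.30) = 10.60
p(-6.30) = -31.09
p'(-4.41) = 6.82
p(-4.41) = -14.63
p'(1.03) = -4.06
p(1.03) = -7.12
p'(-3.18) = 4.36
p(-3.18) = -7.75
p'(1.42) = -4.84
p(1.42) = -8.86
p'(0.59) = -3.18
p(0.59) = -5.53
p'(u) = -2*u - 2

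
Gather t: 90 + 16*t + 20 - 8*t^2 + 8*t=-8*t^2 + 24*t + 110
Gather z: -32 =-32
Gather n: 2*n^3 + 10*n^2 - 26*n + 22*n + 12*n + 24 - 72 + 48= 2*n^3 + 10*n^2 + 8*n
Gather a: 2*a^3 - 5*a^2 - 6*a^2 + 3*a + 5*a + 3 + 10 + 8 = 2*a^3 - 11*a^2 + 8*a + 21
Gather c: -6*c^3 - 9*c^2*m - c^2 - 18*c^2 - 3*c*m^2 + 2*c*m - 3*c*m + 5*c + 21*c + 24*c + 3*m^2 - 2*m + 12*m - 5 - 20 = -6*c^3 + c^2*(-9*m - 19) + c*(-3*m^2 - m + 50) + 3*m^2 + 10*m - 25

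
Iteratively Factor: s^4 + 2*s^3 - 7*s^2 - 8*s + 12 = (s - 1)*(s^3 + 3*s^2 - 4*s - 12) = (s - 2)*(s - 1)*(s^2 + 5*s + 6) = (s - 2)*(s - 1)*(s + 2)*(s + 3)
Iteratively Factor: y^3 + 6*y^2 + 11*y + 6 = (y + 3)*(y^2 + 3*y + 2) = (y + 2)*(y + 3)*(y + 1)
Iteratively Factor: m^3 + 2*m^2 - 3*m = (m + 3)*(m^2 - m) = (m - 1)*(m + 3)*(m)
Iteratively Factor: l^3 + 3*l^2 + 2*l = (l)*(l^2 + 3*l + 2) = l*(l + 1)*(l + 2)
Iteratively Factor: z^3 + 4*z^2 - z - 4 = (z + 4)*(z^2 - 1) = (z + 1)*(z + 4)*(z - 1)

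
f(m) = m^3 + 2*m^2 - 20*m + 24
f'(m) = 3*m^2 + 4*m - 20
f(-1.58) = 56.65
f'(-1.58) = -18.83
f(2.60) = 3.10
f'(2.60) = 10.68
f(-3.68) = 74.85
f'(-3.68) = 5.91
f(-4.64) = 59.96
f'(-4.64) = 26.03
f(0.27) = 18.77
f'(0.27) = -18.70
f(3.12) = 11.44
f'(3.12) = 21.68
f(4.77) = 82.64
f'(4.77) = 67.34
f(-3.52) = 75.57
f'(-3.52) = 3.09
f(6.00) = 192.00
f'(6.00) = 112.00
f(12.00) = 1800.00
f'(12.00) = 460.00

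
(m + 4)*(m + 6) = m^2 + 10*m + 24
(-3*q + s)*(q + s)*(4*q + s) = -12*q^3 - 11*q^2*s + 2*q*s^2 + s^3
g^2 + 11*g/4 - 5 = (g - 5/4)*(g + 4)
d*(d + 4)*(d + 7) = d^3 + 11*d^2 + 28*d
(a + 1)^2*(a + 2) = a^3 + 4*a^2 + 5*a + 2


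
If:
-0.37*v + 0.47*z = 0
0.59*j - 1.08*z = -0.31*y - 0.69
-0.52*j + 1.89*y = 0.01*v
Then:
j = 1.59622515252069*z - 1.02178171276346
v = 1.27027027027027*z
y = 0.445894064557388*z - 0.281125127321163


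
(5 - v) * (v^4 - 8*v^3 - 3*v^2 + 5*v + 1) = -v^5 + 13*v^4 - 37*v^3 - 20*v^2 + 24*v + 5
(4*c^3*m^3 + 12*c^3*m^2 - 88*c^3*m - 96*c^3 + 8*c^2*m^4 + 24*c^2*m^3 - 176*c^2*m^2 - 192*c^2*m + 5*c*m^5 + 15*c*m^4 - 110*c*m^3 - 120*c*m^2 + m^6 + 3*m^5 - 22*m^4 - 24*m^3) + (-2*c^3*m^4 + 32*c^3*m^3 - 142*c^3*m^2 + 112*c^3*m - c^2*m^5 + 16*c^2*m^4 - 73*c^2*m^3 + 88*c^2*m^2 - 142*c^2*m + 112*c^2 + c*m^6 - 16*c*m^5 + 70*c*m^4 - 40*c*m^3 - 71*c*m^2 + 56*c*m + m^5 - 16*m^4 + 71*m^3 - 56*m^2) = -2*c^3*m^4 + 36*c^3*m^3 - 130*c^3*m^2 + 24*c^3*m - 96*c^3 - c^2*m^5 + 24*c^2*m^4 - 49*c^2*m^3 - 88*c^2*m^2 - 334*c^2*m + 112*c^2 + c*m^6 - 11*c*m^5 + 85*c*m^4 - 150*c*m^3 - 191*c*m^2 + 56*c*m + m^6 + 4*m^5 - 38*m^4 + 47*m^3 - 56*m^2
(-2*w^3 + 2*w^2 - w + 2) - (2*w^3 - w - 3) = -4*w^3 + 2*w^2 + 5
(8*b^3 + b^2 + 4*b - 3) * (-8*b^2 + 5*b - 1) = -64*b^5 + 32*b^4 - 35*b^3 + 43*b^2 - 19*b + 3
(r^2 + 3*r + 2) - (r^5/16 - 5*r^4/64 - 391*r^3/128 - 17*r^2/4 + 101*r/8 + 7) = -r^5/16 + 5*r^4/64 + 391*r^3/128 + 21*r^2/4 - 77*r/8 - 5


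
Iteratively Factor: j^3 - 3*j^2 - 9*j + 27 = (j + 3)*(j^2 - 6*j + 9) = (j - 3)*(j + 3)*(j - 3)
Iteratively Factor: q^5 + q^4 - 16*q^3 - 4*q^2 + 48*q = (q - 3)*(q^4 + 4*q^3 - 4*q^2 - 16*q) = (q - 3)*(q + 2)*(q^3 + 2*q^2 - 8*q) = (q - 3)*(q + 2)*(q + 4)*(q^2 - 2*q) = q*(q - 3)*(q + 2)*(q + 4)*(q - 2)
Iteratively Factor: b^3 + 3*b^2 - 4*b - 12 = (b + 3)*(b^2 - 4) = (b - 2)*(b + 3)*(b + 2)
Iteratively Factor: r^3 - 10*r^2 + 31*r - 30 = (r - 3)*(r^2 - 7*r + 10) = (r - 5)*(r - 3)*(r - 2)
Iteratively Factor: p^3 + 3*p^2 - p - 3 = (p - 1)*(p^2 + 4*p + 3) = (p - 1)*(p + 1)*(p + 3)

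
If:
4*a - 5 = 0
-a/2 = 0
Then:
No Solution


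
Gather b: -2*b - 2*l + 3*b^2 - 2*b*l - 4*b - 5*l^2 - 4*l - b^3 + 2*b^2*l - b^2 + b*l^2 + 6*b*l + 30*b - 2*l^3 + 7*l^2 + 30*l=-b^3 + b^2*(2*l + 2) + b*(l^2 + 4*l + 24) - 2*l^3 + 2*l^2 + 24*l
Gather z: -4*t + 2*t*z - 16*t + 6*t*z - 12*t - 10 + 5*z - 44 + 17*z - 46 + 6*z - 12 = -32*t + z*(8*t + 28) - 112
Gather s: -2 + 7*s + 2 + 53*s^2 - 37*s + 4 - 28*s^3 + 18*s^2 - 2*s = -28*s^3 + 71*s^2 - 32*s + 4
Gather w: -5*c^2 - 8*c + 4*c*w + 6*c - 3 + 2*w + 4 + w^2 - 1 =-5*c^2 - 2*c + w^2 + w*(4*c + 2)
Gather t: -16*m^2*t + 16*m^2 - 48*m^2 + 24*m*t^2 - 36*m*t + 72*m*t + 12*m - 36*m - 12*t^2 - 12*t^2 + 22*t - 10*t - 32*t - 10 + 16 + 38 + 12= -32*m^2 - 24*m + t^2*(24*m - 24) + t*(-16*m^2 + 36*m - 20) + 56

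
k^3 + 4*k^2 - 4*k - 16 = (k - 2)*(k + 2)*(k + 4)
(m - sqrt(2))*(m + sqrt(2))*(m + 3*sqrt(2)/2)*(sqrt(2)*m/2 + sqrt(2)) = sqrt(2)*m^4/2 + sqrt(2)*m^3 + 3*m^3/2 - sqrt(2)*m^2 + 3*m^2 - 3*m - 2*sqrt(2)*m - 6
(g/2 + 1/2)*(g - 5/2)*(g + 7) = g^3/2 + 11*g^2/4 - 13*g/2 - 35/4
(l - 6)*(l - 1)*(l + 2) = l^3 - 5*l^2 - 8*l + 12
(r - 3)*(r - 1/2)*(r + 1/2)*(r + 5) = r^4 + 2*r^3 - 61*r^2/4 - r/2 + 15/4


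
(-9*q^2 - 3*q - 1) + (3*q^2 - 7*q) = -6*q^2 - 10*q - 1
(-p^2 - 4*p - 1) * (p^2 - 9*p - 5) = -p^4 + 5*p^3 + 40*p^2 + 29*p + 5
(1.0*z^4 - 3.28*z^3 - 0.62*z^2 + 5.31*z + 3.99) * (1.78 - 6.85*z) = -6.85*z^5 + 24.248*z^4 - 1.5914*z^3 - 37.4771*z^2 - 17.8797*z + 7.1022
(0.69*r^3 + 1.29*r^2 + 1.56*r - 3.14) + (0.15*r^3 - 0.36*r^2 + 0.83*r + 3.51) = 0.84*r^3 + 0.93*r^2 + 2.39*r + 0.37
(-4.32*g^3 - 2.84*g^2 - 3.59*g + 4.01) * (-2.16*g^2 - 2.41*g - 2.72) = 9.3312*g^5 + 16.5456*g^4 + 26.3492*g^3 + 7.7151*g^2 + 0.100700000000002*g - 10.9072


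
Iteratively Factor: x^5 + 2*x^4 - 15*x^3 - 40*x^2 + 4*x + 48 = (x + 3)*(x^4 - x^3 - 12*x^2 - 4*x + 16) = (x + 2)*(x + 3)*(x^3 - 3*x^2 - 6*x + 8) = (x - 4)*(x + 2)*(x + 3)*(x^2 + x - 2) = (x - 4)*(x + 2)^2*(x + 3)*(x - 1)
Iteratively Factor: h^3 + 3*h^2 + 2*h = (h)*(h^2 + 3*h + 2) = h*(h + 2)*(h + 1)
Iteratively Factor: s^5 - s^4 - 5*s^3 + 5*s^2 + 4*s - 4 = (s - 1)*(s^4 - 5*s^2 + 4) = (s - 1)*(s + 1)*(s^3 - s^2 - 4*s + 4) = (s - 2)*(s - 1)*(s + 1)*(s^2 + s - 2) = (s - 2)*(s - 1)*(s + 1)*(s + 2)*(s - 1)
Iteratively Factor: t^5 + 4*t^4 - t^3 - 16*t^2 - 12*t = (t + 2)*(t^4 + 2*t^3 - 5*t^2 - 6*t) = (t + 2)*(t + 3)*(t^3 - t^2 - 2*t) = (t + 1)*(t + 2)*(t + 3)*(t^2 - 2*t) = (t - 2)*(t + 1)*(t + 2)*(t + 3)*(t)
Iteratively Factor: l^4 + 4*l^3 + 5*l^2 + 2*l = (l + 1)*(l^3 + 3*l^2 + 2*l) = (l + 1)^2*(l^2 + 2*l) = l*(l + 1)^2*(l + 2)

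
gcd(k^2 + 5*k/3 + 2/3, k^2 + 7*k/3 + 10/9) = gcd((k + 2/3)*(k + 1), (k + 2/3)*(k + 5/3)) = k + 2/3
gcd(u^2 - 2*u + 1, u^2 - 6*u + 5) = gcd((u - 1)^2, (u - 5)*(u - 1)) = u - 1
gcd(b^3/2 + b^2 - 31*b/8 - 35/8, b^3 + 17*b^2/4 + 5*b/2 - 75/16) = 1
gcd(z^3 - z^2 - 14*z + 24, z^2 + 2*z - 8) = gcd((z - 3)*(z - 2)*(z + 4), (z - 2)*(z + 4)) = z^2 + 2*z - 8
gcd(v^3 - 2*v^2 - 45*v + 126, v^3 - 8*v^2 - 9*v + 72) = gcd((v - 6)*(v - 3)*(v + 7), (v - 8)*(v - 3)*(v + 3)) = v - 3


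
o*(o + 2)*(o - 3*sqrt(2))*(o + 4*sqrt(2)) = o^4 + sqrt(2)*o^3 + 2*o^3 - 24*o^2 + 2*sqrt(2)*o^2 - 48*o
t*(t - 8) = t^2 - 8*t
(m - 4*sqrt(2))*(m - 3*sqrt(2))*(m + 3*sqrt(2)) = m^3 - 4*sqrt(2)*m^2 - 18*m + 72*sqrt(2)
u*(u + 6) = u^2 + 6*u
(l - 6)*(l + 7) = l^2 + l - 42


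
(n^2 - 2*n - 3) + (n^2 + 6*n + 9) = 2*n^2 + 4*n + 6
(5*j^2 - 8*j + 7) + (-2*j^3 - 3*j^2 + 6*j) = -2*j^3 + 2*j^2 - 2*j + 7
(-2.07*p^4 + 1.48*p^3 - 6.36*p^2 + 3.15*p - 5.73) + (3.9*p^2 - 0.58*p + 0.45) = -2.07*p^4 + 1.48*p^3 - 2.46*p^2 + 2.57*p - 5.28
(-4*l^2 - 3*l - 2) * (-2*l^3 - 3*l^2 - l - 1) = 8*l^5 + 18*l^4 + 17*l^3 + 13*l^2 + 5*l + 2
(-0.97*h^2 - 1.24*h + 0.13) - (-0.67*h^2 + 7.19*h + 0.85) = -0.3*h^2 - 8.43*h - 0.72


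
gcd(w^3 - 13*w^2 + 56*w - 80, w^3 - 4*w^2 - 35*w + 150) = w - 5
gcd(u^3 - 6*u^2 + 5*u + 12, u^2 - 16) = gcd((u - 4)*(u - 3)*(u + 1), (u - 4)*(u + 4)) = u - 4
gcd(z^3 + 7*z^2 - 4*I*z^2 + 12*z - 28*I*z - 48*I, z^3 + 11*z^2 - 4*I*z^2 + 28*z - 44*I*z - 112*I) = z^2 + z*(4 - 4*I) - 16*I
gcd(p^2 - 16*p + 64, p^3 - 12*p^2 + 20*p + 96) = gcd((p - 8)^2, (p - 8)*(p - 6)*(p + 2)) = p - 8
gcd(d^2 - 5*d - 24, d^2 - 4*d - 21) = d + 3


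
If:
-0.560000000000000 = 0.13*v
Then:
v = -4.31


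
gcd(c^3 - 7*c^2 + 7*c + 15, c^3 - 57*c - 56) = c + 1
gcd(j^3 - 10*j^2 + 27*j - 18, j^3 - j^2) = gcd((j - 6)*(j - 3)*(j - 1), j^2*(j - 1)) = j - 1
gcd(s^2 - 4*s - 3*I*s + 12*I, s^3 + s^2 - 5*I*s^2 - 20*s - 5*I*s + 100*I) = s - 4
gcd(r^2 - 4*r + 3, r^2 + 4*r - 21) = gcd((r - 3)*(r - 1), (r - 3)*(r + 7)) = r - 3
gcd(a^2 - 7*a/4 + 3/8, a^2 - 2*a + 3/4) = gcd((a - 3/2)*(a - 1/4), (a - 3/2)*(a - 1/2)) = a - 3/2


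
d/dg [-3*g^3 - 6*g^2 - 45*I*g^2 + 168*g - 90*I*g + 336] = -9*g^2 - g*(12 + 90*I) + 168 - 90*I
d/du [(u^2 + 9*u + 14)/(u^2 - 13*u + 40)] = 2*(-11*u^2 + 26*u + 271)/(u^4 - 26*u^3 + 249*u^2 - 1040*u + 1600)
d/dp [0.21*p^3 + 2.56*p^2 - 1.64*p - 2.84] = 0.63*p^2 + 5.12*p - 1.64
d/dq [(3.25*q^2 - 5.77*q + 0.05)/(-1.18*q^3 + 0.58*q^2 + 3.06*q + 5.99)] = (3.835*q^4 - 13.6172*q^3 + 13.4686*q^2 + 38.877*q - 34.7153)/(1.3924*q^6 - 1.3688*q^5 - 6.8852*q^4 - 10.5868*q^3 + 16.312*q^2 + 36.6588*q + 35.8801)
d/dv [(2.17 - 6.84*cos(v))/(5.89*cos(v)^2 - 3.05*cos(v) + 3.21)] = (-40.2876*cos(v)^2 + 25.5626*cos(v) + 15.3379)*sin(v)/(34.6921*cos(v)^4 - 35.929*cos(v)^3 + 47.1163*cos(v)^2 - 19.581*cos(v) + 10.3041)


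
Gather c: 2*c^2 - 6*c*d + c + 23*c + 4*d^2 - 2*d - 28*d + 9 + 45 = 2*c^2 + c*(24 - 6*d) + 4*d^2 - 30*d + 54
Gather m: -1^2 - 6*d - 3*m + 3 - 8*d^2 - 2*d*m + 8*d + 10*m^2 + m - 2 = -8*d^2 + 2*d + 10*m^2 + m*(-2*d - 2)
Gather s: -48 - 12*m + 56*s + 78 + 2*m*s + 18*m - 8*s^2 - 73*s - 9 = 6*m - 8*s^2 + s*(2*m - 17) + 21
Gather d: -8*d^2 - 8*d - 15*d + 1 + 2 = -8*d^2 - 23*d + 3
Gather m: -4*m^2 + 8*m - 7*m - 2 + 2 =-4*m^2 + m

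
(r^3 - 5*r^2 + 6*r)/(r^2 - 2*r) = r - 3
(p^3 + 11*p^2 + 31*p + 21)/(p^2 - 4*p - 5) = (p^2 + 10*p + 21)/(p - 5)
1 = 1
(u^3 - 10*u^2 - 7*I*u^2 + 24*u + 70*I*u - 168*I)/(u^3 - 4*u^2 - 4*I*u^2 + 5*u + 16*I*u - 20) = (u^2 - u*(6 + 7*I) + 42*I)/(u^2 - 4*I*u + 5)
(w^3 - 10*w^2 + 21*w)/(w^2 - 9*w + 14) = w*(w - 3)/(w - 2)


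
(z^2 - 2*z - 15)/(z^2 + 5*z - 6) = (z^2 - 2*z - 15)/(z^2 + 5*z - 6)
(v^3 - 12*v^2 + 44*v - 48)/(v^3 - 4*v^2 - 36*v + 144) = (v - 2)/(v + 6)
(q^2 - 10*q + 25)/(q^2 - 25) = (q - 5)/(q + 5)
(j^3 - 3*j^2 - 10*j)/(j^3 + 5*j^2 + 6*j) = (j - 5)/(j + 3)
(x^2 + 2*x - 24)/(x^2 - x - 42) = (x - 4)/(x - 7)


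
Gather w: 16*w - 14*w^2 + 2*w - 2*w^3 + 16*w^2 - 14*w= -2*w^3 + 2*w^2 + 4*w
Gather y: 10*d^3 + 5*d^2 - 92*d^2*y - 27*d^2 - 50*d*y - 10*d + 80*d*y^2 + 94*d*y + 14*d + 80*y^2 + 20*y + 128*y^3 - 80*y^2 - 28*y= 10*d^3 - 22*d^2 + 80*d*y^2 + 4*d + 128*y^3 + y*(-92*d^2 + 44*d - 8)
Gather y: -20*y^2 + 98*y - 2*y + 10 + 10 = -20*y^2 + 96*y + 20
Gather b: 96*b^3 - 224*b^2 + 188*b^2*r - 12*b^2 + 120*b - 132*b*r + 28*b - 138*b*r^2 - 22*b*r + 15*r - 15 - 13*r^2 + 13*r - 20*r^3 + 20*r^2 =96*b^3 + b^2*(188*r - 236) + b*(-138*r^2 - 154*r + 148) - 20*r^3 + 7*r^2 + 28*r - 15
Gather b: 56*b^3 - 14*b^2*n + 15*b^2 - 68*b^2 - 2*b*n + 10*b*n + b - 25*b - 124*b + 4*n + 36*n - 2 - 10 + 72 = 56*b^3 + b^2*(-14*n - 53) + b*(8*n - 148) + 40*n + 60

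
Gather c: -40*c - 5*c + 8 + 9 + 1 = 18 - 45*c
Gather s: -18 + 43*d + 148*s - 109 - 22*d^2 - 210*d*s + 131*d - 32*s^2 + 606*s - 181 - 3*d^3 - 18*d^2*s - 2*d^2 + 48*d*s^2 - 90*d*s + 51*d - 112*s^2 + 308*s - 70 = -3*d^3 - 24*d^2 + 225*d + s^2*(48*d - 144) + s*(-18*d^2 - 300*d + 1062) - 378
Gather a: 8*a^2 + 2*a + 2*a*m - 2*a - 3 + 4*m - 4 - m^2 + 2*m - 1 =8*a^2 + 2*a*m - m^2 + 6*m - 8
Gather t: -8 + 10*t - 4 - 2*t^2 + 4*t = -2*t^2 + 14*t - 12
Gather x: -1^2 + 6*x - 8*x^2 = -8*x^2 + 6*x - 1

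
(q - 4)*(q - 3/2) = q^2 - 11*q/2 + 6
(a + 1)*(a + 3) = a^2 + 4*a + 3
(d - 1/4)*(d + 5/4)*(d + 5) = d^3 + 6*d^2 + 75*d/16 - 25/16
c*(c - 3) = c^2 - 3*c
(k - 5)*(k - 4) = k^2 - 9*k + 20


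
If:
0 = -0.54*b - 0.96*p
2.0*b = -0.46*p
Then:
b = 0.00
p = 0.00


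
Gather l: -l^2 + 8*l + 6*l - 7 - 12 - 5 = -l^2 + 14*l - 24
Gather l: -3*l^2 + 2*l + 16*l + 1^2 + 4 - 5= -3*l^2 + 18*l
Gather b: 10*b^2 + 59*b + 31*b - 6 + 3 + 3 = 10*b^2 + 90*b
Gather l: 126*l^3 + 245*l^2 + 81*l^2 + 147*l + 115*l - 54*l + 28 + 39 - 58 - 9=126*l^3 + 326*l^2 + 208*l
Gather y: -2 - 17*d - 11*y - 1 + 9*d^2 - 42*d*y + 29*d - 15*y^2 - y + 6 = 9*d^2 + 12*d - 15*y^2 + y*(-42*d - 12) + 3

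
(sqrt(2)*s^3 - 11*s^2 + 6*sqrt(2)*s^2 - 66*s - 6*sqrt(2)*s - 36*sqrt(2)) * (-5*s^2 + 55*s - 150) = -5*sqrt(2)*s^5 + 25*sqrt(2)*s^4 + 55*s^4 - 275*s^3 + 210*sqrt(2)*s^3 - 1980*s^2 - 1050*sqrt(2)*s^2 - 1080*sqrt(2)*s + 9900*s + 5400*sqrt(2)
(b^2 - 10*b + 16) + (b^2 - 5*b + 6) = 2*b^2 - 15*b + 22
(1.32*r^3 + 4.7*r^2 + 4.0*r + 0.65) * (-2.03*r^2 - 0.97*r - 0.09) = -2.6796*r^5 - 10.8214*r^4 - 12.7978*r^3 - 5.6225*r^2 - 0.9905*r - 0.0585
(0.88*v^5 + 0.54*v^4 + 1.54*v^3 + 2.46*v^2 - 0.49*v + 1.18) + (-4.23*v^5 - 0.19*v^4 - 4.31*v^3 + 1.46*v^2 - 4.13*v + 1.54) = -3.35*v^5 + 0.35*v^4 - 2.77*v^3 + 3.92*v^2 - 4.62*v + 2.72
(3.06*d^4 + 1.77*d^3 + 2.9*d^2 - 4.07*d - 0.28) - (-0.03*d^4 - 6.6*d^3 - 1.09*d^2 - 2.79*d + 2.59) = 3.09*d^4 + 8.37*d^3 + 3.99*d^2 - 1.28*d - 2.87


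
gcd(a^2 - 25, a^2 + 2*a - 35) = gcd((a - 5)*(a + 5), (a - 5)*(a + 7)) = a - 5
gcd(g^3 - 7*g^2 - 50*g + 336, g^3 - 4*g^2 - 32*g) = g - 8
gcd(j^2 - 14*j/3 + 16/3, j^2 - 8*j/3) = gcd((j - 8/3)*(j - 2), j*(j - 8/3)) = j - 8/3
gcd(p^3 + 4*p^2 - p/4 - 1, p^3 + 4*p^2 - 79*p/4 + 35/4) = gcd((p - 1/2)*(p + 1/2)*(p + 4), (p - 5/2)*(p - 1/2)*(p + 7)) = p - 1/2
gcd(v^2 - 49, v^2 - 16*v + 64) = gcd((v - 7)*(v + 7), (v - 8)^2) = 1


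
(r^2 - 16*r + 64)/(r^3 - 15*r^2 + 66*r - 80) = (r - 8)/(r^2 - 7*r + 10)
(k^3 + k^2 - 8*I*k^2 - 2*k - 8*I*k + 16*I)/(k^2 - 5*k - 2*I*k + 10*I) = (k^3 + k^2*(1 - 8*I) - 2*k*(1 + 4*I) + 16*I)/(k^2 - k*(5 + 2*I) + 10*I)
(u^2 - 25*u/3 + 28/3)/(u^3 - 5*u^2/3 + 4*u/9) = 3*(u - 7)/(u*(3*u - 1))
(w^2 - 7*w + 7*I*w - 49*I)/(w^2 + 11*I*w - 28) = (w - 7)/(w + 4*I)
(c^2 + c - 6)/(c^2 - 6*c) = (c^2 + c - 6)/(c*(c - 6))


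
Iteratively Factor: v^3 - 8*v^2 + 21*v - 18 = (v - 3)*(v^2 - 5*v + 6) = (v - 3)^2*(v - 2)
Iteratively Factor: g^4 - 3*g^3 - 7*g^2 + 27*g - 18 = (g - 3)*(g^3 - 7*g + 6) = (g - 3)*(g - 2)*(g^2 + 2*g - 3) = (g - 3)*(g - 2)*(g - 1)*(g + 3)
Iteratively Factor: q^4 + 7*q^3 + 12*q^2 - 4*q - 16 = (q + 4)*(q^3 + 3*q^2 - 4) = (q + 2)*(q + 4)*(q^2 + q - 2) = (q + 2)^2*(q + 4)*(q - 1)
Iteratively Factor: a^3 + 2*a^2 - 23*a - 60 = (a - 5)*(a^2 + 7*a + 12) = (a - 5)*(a + 3)*(a + 4)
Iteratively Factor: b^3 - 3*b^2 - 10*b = (b + 2)*(b^2 - 5*b) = b*(b + 2)*(b - 5)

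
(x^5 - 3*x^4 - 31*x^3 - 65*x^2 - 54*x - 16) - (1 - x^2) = x^5 - 3*x^4 - 31*x^3 - 64*x^2 - 54*x - 17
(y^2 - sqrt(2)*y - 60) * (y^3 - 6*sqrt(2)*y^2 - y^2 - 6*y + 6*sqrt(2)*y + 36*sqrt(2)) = y^5 - 7*sqrt(2)*y^4 - y^4 - 54*y^3 + 7*sqrt(2)*y^3 + 48*y^2 + 402*sqrt(2)*y^2 - 360*sqrt(2)*y + 288*y - 2160*sqrt(2)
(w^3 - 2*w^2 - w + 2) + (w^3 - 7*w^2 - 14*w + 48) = 2*w^3 - 9*w^2 - 15*w + 50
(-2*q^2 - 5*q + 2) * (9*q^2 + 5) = -18*q^4 - 45*q^3 + 8*q^2 - 25*q + 10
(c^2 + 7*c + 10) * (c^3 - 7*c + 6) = c^5 + 7*c^4 + 3*c^3 - 43*c^2 - 28*c + 60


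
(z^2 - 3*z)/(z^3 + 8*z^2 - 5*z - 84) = z/(z^2 + 11*z + 28)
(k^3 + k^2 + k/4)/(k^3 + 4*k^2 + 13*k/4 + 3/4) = k/(k + 3)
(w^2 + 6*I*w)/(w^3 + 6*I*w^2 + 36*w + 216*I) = w/(w^2 + 36)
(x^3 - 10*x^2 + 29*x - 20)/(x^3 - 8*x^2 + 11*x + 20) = (x - 1)/(x + 1)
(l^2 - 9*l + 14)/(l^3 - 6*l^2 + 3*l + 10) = (l - 7)/(l^2 - 4*l - 5)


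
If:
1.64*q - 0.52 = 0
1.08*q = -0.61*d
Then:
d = -0.56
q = 0.32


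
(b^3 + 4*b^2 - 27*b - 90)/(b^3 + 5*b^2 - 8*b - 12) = (b^2 - 2*b - 15)/(b^2 - b - 2)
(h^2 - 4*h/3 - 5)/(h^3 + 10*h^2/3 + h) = (3*h^2 - 4*h - 15)/(h*(3*h^2 + 10*h + 3))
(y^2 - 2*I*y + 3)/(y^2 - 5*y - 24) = (-y^2 + 2*I*y - 3)/(-y^2 + 5*y + 24)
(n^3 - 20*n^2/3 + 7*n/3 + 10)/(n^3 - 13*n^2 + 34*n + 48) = (n - 5/3)/(n - 8)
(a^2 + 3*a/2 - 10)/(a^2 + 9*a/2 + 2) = (2*a - 5)/(2*a + 1)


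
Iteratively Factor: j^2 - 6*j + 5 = (j - 5)*(j - 1)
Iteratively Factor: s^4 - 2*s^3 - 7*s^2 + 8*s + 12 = (s + 1)*(s^3 - 3*s^2 - 4*s + 12) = (s + 1)*(s + 2)*(s^2 - 5*s + 6) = (s - 2)*(s + 1)*(s + 2)*(s - 3)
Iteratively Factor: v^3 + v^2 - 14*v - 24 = (v + 2)*(v^2 - v - 12) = (v + 2)*(v + 3)*(v - 4)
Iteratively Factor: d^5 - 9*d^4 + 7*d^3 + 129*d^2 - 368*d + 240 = (d - 5)*(d^4 - 4*d^3 - 13*d^2 + 64*d - 48) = (d - 5)*(d - 4)*(d^3 - 13*d + 12) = (d - 5)*(d - 4)*(d - 1)*(d^2 + d - 12) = (d - 5)*(d - 4)*(d - 3)*(d - 1)*(d + 4)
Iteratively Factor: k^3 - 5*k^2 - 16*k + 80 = (k + 4)*(k^2 - 9*k + 20) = (k - 5)*(k + 4)*(k - 4)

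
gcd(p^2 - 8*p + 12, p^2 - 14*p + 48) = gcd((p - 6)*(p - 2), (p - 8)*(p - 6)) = p - 6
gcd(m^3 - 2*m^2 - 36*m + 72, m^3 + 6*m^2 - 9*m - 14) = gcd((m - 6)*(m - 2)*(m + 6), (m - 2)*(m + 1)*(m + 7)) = m - 2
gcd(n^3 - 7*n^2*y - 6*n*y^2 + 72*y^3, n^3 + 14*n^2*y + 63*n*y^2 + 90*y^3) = n + 3*y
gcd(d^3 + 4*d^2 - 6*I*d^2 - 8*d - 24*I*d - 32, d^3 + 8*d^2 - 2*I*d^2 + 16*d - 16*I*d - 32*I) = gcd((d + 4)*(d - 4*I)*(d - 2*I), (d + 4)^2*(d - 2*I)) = d^2 + d*(4 - 2*I) - 8*I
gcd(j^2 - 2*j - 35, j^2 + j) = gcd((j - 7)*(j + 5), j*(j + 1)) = 1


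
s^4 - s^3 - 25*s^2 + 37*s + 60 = (s - 4)*(s - 3)*(s + 1)*(s + 5)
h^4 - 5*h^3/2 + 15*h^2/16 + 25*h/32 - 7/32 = (h - 7/4)*(h - 1)*(h - 1/4)*(h + 1/2)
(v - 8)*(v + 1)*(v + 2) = v^3 - 5*v^2 - 22*v - 16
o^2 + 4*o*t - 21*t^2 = (o - 3*t)*(o + 7*t)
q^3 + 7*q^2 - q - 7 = (q - 1)*(q + 1)*(q + 7)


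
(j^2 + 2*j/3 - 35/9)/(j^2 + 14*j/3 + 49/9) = (3*j - 5)/(3*j + 7)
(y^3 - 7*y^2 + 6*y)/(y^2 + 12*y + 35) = y*(y^2 - 7*y + 6)/(y^2 + 12*y + 35)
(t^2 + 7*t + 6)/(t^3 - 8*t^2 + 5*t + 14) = (t + 6)/(t^2 - 9*t + 14)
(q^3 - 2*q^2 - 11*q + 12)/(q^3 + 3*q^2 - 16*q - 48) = (q - 1)/(q + 4)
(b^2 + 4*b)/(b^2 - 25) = b*(b + 4)/(b^2 - 25)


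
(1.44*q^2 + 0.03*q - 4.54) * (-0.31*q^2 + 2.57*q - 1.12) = -0.4464*q^4 + 3.6915*q^3 - 0.1283*q^2 - 11.7014*q + 5.0848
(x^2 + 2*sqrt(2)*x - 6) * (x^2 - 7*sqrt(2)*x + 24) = x^4 - 5*sqrt(2)*x^3 - 10*x^2 + 90*sqrt(2)*x - 144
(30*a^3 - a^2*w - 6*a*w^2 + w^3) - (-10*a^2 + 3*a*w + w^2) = 30*a^3 - a^2*w + 10*a^2 - 6*a*w^2 - 3*a*w + w^3 - w^2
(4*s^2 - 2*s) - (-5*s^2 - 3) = 9*s^2 - 2*s + 3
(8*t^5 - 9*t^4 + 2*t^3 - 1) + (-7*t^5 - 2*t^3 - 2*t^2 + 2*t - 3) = t^5 - 9*t^4 - 2*t^2 + 2*t - 4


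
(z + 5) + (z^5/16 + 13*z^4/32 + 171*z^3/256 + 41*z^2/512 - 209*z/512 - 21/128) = z^5/16 + 13*z^4/32 + 171*z^3/256 + 41*z^2/512 + 303*z/512 + 619/128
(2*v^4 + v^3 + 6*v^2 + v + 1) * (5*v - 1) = 10*v^5 + 3*v^4 + 29*v^3 - v^2 + 4*v - 1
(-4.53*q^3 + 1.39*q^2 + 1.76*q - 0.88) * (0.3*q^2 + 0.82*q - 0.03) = -1.359*q^5 - 3.2976*q^4 + 1.8037*q^3 + 1.1375*q^2 - 0.7744*q + 0.0264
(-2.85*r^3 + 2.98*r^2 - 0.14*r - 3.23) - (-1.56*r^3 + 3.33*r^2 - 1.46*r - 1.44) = -1.29*r^3 - 0.35*r^2 + 1.32*r - 1.79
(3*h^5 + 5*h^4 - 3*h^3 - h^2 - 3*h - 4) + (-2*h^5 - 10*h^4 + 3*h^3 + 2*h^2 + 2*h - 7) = h^5 - 5*h^4 + h^2 - h - 11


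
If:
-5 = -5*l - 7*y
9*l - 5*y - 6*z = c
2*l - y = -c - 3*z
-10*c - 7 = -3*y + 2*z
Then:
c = -293/503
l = 156/503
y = 1735/3521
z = 534/3521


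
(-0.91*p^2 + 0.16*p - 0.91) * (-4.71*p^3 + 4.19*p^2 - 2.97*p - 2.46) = 4.2861*p^5 - 4.5665*p^4 + 7.6592*p^3 - 2.0495*p^2 + 2.3091*p + 2.2386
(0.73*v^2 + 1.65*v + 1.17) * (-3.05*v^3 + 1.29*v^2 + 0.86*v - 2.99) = -2.2265*v^5 - 4.0908*v^4 - 0.8122*v^3 + 0.7456*v^2 - 3.9273*v - 3.4983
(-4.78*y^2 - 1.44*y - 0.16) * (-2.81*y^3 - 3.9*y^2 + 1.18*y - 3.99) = 13.4318*y^5 + 22.6884*y^4 + 0.4252*y^3 + 17.997*y^2 + 5.5568*y + 0.6384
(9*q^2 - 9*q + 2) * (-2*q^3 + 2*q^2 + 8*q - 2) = -18*q^5 + 36*q^4 + 50*q^3 - 86*q^2 + 34*q - 4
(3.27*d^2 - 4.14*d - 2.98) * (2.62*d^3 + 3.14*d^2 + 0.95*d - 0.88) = 8.5674*d^5 - 0.578999999999999*d^4 - 17.7007*d^3 - 16.1678*d^2 + 0.8122*d + 2.6224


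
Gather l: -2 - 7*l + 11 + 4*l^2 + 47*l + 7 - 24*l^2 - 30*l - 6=-20*l^2 + 10*l + 10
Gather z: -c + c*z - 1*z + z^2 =-c + z^2 + z*(c - 1)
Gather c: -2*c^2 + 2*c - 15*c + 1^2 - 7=-2*c^2 - 13*c - 6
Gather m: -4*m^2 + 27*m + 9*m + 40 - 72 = -4*m^2 + 36*m - 32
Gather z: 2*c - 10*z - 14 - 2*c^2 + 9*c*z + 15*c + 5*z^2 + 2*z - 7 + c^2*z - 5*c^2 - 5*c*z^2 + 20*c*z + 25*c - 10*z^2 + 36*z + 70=-7*c^2 + 42*c + z^2*(-5*c - 5) + z*(c^2 + 29*c + 28) + 49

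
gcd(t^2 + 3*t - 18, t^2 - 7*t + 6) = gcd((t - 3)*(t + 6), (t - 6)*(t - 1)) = 1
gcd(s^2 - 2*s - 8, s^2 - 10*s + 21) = 1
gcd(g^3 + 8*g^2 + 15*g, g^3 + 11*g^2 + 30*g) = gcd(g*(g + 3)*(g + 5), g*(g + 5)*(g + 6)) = g^2 + 5*g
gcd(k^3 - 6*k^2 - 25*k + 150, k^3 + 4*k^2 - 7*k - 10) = k + 5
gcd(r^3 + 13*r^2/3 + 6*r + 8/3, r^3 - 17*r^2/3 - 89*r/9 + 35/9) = 1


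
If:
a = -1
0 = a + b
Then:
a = -1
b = 1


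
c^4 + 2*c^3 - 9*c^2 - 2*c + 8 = (c - 2)*(c - 1)*(c + 1)*(c + 4)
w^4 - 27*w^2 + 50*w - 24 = (w - 4)*(w - 1)^2*(w + 6)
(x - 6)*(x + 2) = x^2 - 4*x - 12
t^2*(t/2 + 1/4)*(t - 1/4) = t^4/2 + t^3/8 - t^2/16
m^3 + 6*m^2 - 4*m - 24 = (m - 2)*(m + 2)*(m + 6)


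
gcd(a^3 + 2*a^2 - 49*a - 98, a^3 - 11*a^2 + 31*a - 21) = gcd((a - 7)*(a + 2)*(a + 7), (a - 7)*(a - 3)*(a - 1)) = a - 7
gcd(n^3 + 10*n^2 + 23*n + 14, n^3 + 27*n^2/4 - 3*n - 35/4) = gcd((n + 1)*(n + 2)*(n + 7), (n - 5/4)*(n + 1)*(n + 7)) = n^2 + 8*n + 7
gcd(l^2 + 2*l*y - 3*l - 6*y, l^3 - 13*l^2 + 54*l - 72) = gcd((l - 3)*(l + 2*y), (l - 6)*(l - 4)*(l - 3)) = l - 3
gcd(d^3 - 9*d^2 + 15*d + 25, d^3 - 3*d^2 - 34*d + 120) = d - 5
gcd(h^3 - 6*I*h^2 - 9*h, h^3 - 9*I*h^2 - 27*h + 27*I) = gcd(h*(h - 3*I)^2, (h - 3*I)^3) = h^2 - 6*I*h - 9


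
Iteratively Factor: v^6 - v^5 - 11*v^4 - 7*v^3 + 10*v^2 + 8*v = (v + 1)*(v^5 - 2*v^4 - 9*v^3 + 2*v^2 + 8*v) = (v - 4)*(v + 1)*(v^4 + 2*v^3 - v^2 - 2*v) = v*(v - 4)*(v + 1)*(v^3 + 2*v^2 - v - 2) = v*(v - 4)*(v + 1)*(v + 2)*(v^2 - 1) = v*(v - 4)*(v - 1)*(v + 1)*(v + 2)*(v + 1)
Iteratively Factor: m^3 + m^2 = (m)*(m^2 + m) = m*(m + 1)*(m)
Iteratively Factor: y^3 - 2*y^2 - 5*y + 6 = (y + 2)*(y^2 - 4*y + 3) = (y - 1)*(y + 2)*(y - 3)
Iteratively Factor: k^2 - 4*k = (k - 4)*(k)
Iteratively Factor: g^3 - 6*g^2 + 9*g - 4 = (g - 4)*(g^2 - 2*g + 1) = (g - 4)*(g - 1)*(g - 1)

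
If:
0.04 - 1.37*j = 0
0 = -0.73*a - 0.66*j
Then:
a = -0.03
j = 0.03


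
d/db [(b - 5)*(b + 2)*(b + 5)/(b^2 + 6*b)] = (b^4 + 12*b^3 + 37*b^2 + 100*b + 300)/(b^2*(b^2 + 12*b + 36))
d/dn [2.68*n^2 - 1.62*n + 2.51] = 5.36*n - 1.62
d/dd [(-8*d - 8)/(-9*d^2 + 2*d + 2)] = 72*d*(-d - 2)/(81*d^4 - 36*d^3 - 32*d^2 + 8*d + 4)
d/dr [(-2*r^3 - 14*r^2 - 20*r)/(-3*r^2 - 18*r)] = 2*(r^2 + 12*r + 32)/(3*(r^2 + 12*r + 36))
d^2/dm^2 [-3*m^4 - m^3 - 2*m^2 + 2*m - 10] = -36*m^2 - 6*m - 4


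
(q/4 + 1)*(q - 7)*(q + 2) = q^3/4 - q^2/4 - 17*q/2 - 14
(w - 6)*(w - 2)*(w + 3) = w^3 - 5*w^2 - 12*w + 36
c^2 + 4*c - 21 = (c - 3)*(c + 7)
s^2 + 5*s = s*(s + 5)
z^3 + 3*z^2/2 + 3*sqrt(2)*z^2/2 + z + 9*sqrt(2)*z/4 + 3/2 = (z + 3/2)*(z + sqrt(2)/2)*(z + sqrt(2))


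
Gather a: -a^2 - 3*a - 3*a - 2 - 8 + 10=-a^2 - 6*a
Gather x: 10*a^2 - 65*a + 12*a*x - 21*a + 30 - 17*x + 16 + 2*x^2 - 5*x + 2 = 10*a^2 - 86*a + 2*x^2 + x*(12*a - 22) + 48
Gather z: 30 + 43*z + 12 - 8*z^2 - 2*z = -8*z^2 + 41*z + 42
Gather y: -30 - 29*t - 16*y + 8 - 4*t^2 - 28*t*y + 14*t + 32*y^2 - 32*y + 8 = -4*t^2 - 15*t + 32*y^2 + y*(-28*t - 48) - 14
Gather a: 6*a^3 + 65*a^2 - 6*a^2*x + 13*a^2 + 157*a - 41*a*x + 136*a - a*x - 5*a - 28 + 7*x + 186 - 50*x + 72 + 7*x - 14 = 6*a^3 + a^2*(78 - 6*x) + a*(288 - 42*x) - 36*x + 216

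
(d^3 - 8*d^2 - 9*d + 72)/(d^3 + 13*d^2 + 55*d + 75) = (d^2 - 11*d + 24)/(d^2 + 10*d + 25)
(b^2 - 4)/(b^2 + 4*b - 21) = (b^2 - 4)/(b^2 + 4*b - 21)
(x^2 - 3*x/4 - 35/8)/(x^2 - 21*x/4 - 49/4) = (x - 5/2)/(x - 7)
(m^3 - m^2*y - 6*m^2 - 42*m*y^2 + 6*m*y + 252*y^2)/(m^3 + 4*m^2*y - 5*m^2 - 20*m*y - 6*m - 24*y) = (m^2 - m*y - 42*y^2)/(m^2 + 4*m*y + m + 4*y)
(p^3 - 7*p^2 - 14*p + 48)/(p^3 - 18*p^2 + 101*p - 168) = (p^2 + p - 6)/(p^2 - 10*p + 21)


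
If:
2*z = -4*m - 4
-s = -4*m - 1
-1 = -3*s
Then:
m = -1/6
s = 1/3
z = -5/3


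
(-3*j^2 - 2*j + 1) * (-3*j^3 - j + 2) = 9*j^5 + 6*j^4 - 4*j^2 - 5*j + 2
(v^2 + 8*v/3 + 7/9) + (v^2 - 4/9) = 2*v^2 + 8*v/3 + 1/3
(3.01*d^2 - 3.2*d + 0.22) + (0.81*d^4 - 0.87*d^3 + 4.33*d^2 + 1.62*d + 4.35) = 0.81*d^4 - 0.87*d^3 + 7.34*d^2 - 1.58*d + 4.57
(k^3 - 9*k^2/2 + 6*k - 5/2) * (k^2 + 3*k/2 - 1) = k^5 - 3*k^4 - 7*k^3/4 + 11*k^2 - 39*k/4 + 5/2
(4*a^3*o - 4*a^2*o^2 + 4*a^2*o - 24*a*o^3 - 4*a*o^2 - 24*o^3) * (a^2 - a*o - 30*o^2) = 4*a^5*o - 8*a^4*o^2 + 4*a^4*o - 140*a^3*o^3 - 8*a^3*o^2 + 144*a^2*o^4 - 140*a^2*o^3 + 720*a*o^5 + 144*a*o^4 + 720*o^5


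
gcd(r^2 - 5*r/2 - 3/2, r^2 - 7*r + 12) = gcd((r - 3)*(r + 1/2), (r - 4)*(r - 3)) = r - 3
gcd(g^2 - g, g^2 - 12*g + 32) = 1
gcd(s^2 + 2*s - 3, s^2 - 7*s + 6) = s - 1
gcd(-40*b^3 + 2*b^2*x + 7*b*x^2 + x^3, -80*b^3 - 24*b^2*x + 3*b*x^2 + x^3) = 4*b + x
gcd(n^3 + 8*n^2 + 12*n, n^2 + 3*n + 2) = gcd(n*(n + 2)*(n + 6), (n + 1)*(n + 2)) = n + 2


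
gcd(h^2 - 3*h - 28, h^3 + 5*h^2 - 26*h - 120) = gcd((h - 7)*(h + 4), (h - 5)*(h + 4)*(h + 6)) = h + 4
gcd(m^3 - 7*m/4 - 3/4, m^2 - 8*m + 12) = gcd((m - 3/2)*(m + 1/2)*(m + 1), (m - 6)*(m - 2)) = 1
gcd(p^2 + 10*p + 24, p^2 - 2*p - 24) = p + 4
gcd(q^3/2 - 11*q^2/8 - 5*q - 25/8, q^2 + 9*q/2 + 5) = 1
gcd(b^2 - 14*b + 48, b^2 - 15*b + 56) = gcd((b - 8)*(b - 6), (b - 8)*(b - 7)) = b - 8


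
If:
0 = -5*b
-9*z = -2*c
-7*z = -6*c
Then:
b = 0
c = 0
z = 0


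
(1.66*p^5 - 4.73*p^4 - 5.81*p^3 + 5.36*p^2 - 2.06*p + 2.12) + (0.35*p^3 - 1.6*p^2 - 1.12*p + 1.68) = 1.66*p^5 - 4.73*p^4 - 5.46*p^3 + 3.76*p^2 - 3.18*p + 3.8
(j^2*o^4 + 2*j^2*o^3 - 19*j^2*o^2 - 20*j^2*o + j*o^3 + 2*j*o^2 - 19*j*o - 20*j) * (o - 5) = j^2*o^5 - 3*j^2*o^4 - 29*j^2*o^3 + 75*j^2*o^2 + 100*j^2*o + j*o^4 - 3*j*o^3 - 29*j*o^2 + 75*j*o + 100*j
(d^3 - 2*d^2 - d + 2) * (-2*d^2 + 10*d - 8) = -2*d^5 + 14*d^4 - 26*d^3 + 2*d^2 + 28*d - 16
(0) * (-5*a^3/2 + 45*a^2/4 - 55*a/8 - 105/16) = 0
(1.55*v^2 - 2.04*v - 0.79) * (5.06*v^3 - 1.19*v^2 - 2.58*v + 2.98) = 7.843*v^5 - 12.1669*v^4 - 5.5688*v^3 + 10.8223*v^2 - 4.041*v - 2.3542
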